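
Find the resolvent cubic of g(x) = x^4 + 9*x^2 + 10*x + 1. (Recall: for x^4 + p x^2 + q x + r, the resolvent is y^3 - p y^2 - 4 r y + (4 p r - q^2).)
h(y) = y^3 - 9*y^2 - 4*y - 64

Identify coefficients: p = 9, q = 10, r = 1.
Plug into h(y) = y^3 - p y^2 - 4 r y + (4 p r - q^2):
  h(y) = y^3 - (9) y^2 - 4*(1) y + (4*(9)*(1) - (10)^2)
       = y^3 + (-9) y^2 + (-4) y + (-64).
Simplifying: h(y) = y^3 - 9*y^2 - 4*y - 64.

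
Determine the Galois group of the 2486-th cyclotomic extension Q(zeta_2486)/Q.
|Gal(Q(zeta_2486)/Q)| = phi(2486) = 1120; group ≅ (Z/2486Z)^* ≅ Z/10Z × Z/112Z

The n-th cyclotomic polynomial Φ_2486(x) is the minimal polynomial of zeta_2486 over Q and has degree phi(2486) = 1120. So Q(zeta_2486) is a degree-1120 Galois extension with Galois group (Z/2486Z)^*. By CRT, (Z/2486Z)^* ≅ (Z/2Z)^* × (Z/11Z)^* × (Z/113Z)^*. Each prime-power unit group is (Z/2Z)^* ≅ trivial group (order 1); (Z/11Z)^* ≅ Z/10Z; (Z/113Z)^* ≅ Z/112Z. Hence Gal(Q(zeta_2486)/Q) ≅ Z/10Z × Z/112Z.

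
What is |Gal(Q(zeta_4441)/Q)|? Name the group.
|Gal(Q(zeta_4441)/Q)| = phi(4441) = 4440; group ≅ (Z/4441Z)^* ≅ Z/4440Z

The n-th cyclotomic polynomial Φ_4441(x) is the minimal polynomial of zeta_4441 over Q and has degree phi(4441) = 4440. So Q(zeta_4441) is a degree-4440 Galois extension with Galois group (Z/4441Z)^*. (Z/4441Z)^* is cyclic since 4441 is an odd prime power (or 4). Hence Gal(Q(zeta_4441)/Q) ≅ Z/4440Z.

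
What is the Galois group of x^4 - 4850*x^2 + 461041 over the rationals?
Gal(K/Q) = Z/2Z (cyclic of order 2)

f factors as (x^2 - 97)(x^2 - 4753), so the splitting field is K = Q(sqrt(97), sqrt(4753)). The squarefree part of 97 is 97 and the squarefree part of 4753 is also 97, so sqrt(97) and sqrt(4753) are both rational multiples of sqrt(97). Hence Q(sqrt(97)) = Q(sqrt(4753)) = Q(sqrt(97)), and the splitting field collapses to a single degree-2 extension with Galois group Z/2Z.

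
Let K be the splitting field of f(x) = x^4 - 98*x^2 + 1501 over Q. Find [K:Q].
[K:Q] = 4

f factors as (x^2 - 19)(x^2 - 79); the splitting field is K = Q(sqrt(19), sqrt(79)). Since 19, 79, and 1501 are all non-squares in Q, the three subfields Q(sqrt(19)), Q(sqrt(79)), Q(sqrt(1501)) are distinct degree-2 extensions, so [K:Q] = 4 (Klein four Galois group).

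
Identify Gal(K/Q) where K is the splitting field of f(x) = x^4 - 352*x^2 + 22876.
Gal(K/Q) = V_4 (Klein four-group, Z/2Z × Z/2Z)

f factors as (x^2 - 266)(x^2 - 86), so the splitting field is K = Q(sqrt(266), sqrt(86)). The elements 266, 86, 22876 are all non-squares in Q, so sqrt(266) and sqrt(86) generate independent quadratic extensions. Thus [K:Q] = 4 and Gal(K/Q) is generated by the two order-2 automorphisms sqrt(266) ↦ -sqrt(266) and sqrt(86) ↦ -sqrt(86), giving V_4.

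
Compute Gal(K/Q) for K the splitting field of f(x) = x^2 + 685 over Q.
Gal(K/Q) = Z/2Z (cyclic of order 2)

x^2 + 685 is irreducible over Q since -685 is not a rational square. The splitting field Q(sqrt(-685)) has degree 2 over Q, and its unique nontrivial automorphism is sqrt(-685) ↦ -sqrt(-685). Hence Gal(Q(sqrt(-685))/Q) = Z/2Z.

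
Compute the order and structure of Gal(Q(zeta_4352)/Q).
|Gal(Q(zeta_4352)/Q)| = phi(4352) = 2048; group ≅ (Z/4352Z)^* ≅ Z/2Z × Z/16Z × Z/64Z

The n-th cyclotomic polynomial Φ_4352(x) is the minimal polynomial of zeta_4352 over Q and has degree phi(4352) = 2048. So Q(zeta_4352) is a degree-2048 Galois extension with Galois group (Z/4352Z)^*. By CRT, (Z/4352Z)^* ≅ (Z/256Z)^* × (Z/17Z)^*. Each prime-power unit group is (Z/256Z)^* ≅ Z/2Z × Z/64Z; (Z/17Z)^* ≅ Z/16Z. Hence Gal(Q(zeta_4352)/Q) ≅ Z/2Z × Z/16Z × Z/64Z.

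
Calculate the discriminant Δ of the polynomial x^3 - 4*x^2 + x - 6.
Δ = -2064

For x^3 + a x^2 + b x + c the discriminant is Δ = 18 a b c - 4 a^3 c + a^2 b^2 - 4 b^3 - 27 c^2.
Plug a = -4, b = 1, c = -6:
  18*(-4)*(1)*(-6) - 4*(-4)^3*(-6) + (-4)^2*(1)^2 - 4*(1)^3 - 27*(-6)^2
  = 432 + (-1536) + 16 + (-4) + (-972)
  = -2064.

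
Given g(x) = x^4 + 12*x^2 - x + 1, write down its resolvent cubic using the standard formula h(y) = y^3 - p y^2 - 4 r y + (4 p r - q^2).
h(y) = y^3 - 12*y^2 - 4*y + 47

Identify coefficients: p = 12, q = -1, r = 1.
Plug into h(y) = y^3 - p y^2 - 4 r y + (4 p r - q^2):
  h(y) = y^3 - (12) y^2 - 4*(1) y + (4*(12)*(1) - (-1)^2)
       = y^3 + (-12) y^2 + (-4) y + (47).
Simplifying: h(y) = y^3 - 12*y^2 - 4*y + 47.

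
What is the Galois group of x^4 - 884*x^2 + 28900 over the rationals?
Gal(K/Q) = Z/2Z (cyclic of order 2)

f factors as (x^2 - 850)(x^2 - 34), so the splitting field is K = Q(sqrt(850), sqrt(34)). The squarefree part of 850 is 34 and the squarefree part of 34 is also 34, so sqrt(850) and sqrt(34) are both rational multiples of sqrt(34). Hence Q(sqrt(850)) = Q(sqrt(34)) = Q(sqrt(34)), and the splitting field collapses to a single degree-2 extension with Galois group Z/2Z.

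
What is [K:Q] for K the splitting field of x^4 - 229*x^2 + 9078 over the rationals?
[K:Q] = 4

f factors as (x^2 - 51)(x^2 - 178); the splitting field is K = Q(sqrt(51), sqrt(178)). Since 51, 178, and 9078 are all non-squares in Q, the three subfields Q(sqrt(51)), Q(sqrt(178)), Q(sqrt(9078)) are distinct degree-2 extensions, so [K:Q] = 4 (Klein four Galois group).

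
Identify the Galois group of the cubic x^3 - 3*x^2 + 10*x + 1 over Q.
Gal(K/Q) = S_3 (symmetric group of order 6)

Compute the discriminant of x^3 + (-3)*x^2 + (10)*x + (1): Δ = -3559. Since Δ is not a rational square, the Galois group is not contained in A_3; it must be the full S_3 (irreducibility of the cubic rules out anything smaller).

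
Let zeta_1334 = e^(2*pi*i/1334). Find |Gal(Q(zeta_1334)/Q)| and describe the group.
|Gal(Q(zeta_1334)/Q)| = phi(1334) = 616; group ≅ (Z/1334Z)^* ≅ Z/22Z × Z/28Z

The n-th cyclotomic polynomial Φ_1334(x) is the minimal polynomial of zeta_1334 over Q and has degree phi(1334) = 616. So Q(zeta_1334) is a degree-616 Galois extension with Galois group (Z/1334Z)^*. By CRT, (Z/1334Z)^* ≅ (Z/2Z)^* × (Z/23Z)^* × (Z/29Z)^*. Each prime-power unit group is (Z/2Z)^* ≅ trivial group (order 1); (Z/23Z)^* ≅ Z/22Z; (Z/29Z)^* ≅ Z/28Z. Hence Gal(Q(zeta_1334)/Q) ≅ Z/22Z × Z/28Z.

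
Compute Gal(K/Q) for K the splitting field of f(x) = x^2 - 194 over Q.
Gal(K/Q) = Z/2Z (cyclic of order 2)

x^2 - 194 is irreducible over Q since 194 is not a rational square. The splitting field Q(sqrt(194)) has degree 2 over Q, and its unique nontrivial automorphism is sqrt(194) ↦ -sqrt(194). Hence Gal(Q(sqrt(194))/Q) = Z/2Z.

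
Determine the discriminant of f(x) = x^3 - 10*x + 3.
Δ = 3757

For a depressed cubic x^3 + p x + q the discriminant is Δ = -4 p^3 - 27 q^2 = -4*(-10)^3 - 27*(3)^2 = 4000 - 243 = 3757.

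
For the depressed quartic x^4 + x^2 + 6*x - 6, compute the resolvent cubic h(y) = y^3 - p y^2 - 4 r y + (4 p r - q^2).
h(y) = y^3 - y^2 + 24*y - 60

Identify coefficients: p = 1, q = 6, r = -6.
Plug into h(y) = y^3 - p y^2 - 4 r y + (4 p r - q^2):
  h(y) = y^3 - (1) y^2 - 4*(-6) y + (4*(1)*(-6) - (6)^2)
       = y^3 + (-1) y^2 + (24) y + (-60).
Simplifying: h(y) = y^3 - y^2 + 24*y - 60.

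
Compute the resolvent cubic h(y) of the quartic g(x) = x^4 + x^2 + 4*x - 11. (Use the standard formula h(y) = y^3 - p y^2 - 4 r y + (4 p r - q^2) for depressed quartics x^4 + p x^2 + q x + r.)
h(y) = y^3 - y^2 + 44*y - 60

Identify coefficients: p = 1, q = 4, r = -11.
Plug into h(y) = y^3 - p y^2 - 4 r y + (4 p r - q^2):
  h(y) = y^3 - (1) y^2 - 4*(-11) y + (4*(1)*(-11) - (4)^2)
       = y^3 + (-1) y^2 + (44) y + (-60).
Simplifying: h(y) = y^3 - y^2 + 44*y - 60.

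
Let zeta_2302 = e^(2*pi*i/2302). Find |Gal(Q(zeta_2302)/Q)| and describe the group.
|Gal(Q(zeta_2302)/Q)| = phi(2302) = 1150; group ≅ (Z/2302Z)^* ≅ Z/1150Z

The n-th cyclotomic polynomial Φ_2302(x) is the minimal polynomial of zeta_2302 over Q and has degree phi(2302) = 1150. So Q(zeta_2302) is a degree-1150 Galois extension with Galois group (Z/2302Z)^*. By CRT, (Z/2302Z)^* ≅ (Z/2Z)^* × (Z/1151Z)^*. Each prime-power unit group is (Z/2Z)^* ≅ trivial group (order 1); (Z/1151Z)^* ≅ Z/1150Z. Hence Gal(Q(zeta_2302)/Q) ≅ Z/1150Z.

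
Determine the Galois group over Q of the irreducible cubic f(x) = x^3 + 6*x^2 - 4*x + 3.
Gal(K/Q) = S_3 (symmetric group of order 6)

Compute the discriminant of x^3 + (6)*x^2 + (-4)*x + (3): Δ = -3299. Since Δ is not a rational square, the Galois group is not contained in A_3; it must be the full S_3 (irreducibility of the cubic rules out anything smaller).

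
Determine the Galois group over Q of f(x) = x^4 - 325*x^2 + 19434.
Gal(K/Q) = V_4 (Klein four-group, Z/2Z × Z/2Z)

f factors as (x^2 - 246)(x^2 - 79), so the splitting field is K = Q(sqrt(246), sqrt(79)). The elements 246, 79, 19434 are all non-squares in Q, so sqrt(246) and sqrt(79) generate independent quadratic extensions. Thus [K:Q] = 4 and Gal(K/Q) is generated by the two order-2 automorphisms sqrt(246) ↦ -sqrt(246) and sqrt(79) ↦ -sqrt(79), giving V_4.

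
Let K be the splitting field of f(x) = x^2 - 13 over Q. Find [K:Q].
[K:Q] = 2

The polynomial x^2 - 13 is irreducible over Q since 13 is not a perfect square. Its splitting field is Q(sqrt(13)), which has degree 2 over Q.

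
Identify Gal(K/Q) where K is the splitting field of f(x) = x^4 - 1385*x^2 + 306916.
Gal(K/Q) = Z/2Z (cyclic of order 2)

f factors as (x^2 - 277)(x^2 - 1108), so the splitting field is K = Q(sqrt(277), sqrt(1108)). The squarefree part of 277 is 277 and the squarefree part of 1108 is also 277, so sqrt(277) and sqrt(1108) are both rational multiples of sqrt(277). Hence Q(sqrt(277)) = Q(sqrt(1108)) = Q(sqrt(277)), and the splitting field collapses to a single degree-2 extension with Galois group Z/2Z.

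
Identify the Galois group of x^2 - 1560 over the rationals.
Gal(K/Q) = Z/2Z (cyclic of order 2)

x^2 - 1560 is irreducible over Q since 1560 is not a rational square. The splitting field Q(sqrt(1560)) has degree 2 over Q, and its unique nontrivial automorphism is sqrt(1560) ↦ -sqrt(1560). Hence Gal(Q(sqrt(1560))/Q) = Z/2Z.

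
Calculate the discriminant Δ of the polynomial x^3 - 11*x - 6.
Δ = 4352

For a depressed cubic x^3 + p x + q the discriminant is Δ = -4 p^3 - 27 q^2 = -4*(-11)^3 - 27*(-6)^2 = 5324 - 972 = 4352.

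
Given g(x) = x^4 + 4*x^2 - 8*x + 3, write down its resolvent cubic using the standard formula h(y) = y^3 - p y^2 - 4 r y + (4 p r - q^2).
h(y) = y^3 - 4*y^2 - 12*y - 16

Identify coefficients: p = 4, q = -8, r = 3.
Plug into h(y) = y^3 - p y^2 - 4 r y + (4 p r - q^2):
  h(y) = y^3 - (4) y^2 - 4*(3) y + (4*(4)*(3) - (-8)^2)
       = y^3 + (-4) y^2 + (-12) y + (-16).
Simplifying: h(y) = y^3 - 4*y^2 - 12*y - 16.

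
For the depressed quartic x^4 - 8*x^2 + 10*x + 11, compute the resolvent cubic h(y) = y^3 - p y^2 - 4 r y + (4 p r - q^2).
h(y) = y^3 + 8*y^2 - 44*y - 452

Identify coefficients: p = -8, q = 10, r = 11.
Plug into h(y) = y^3 - p y^2 - 4 r y + (4 p r - q^2):
  h(y) = y^3 - (-8) y^2 - 4*(11) y + (4*(-8)*(11) - (10)^2)
       = y^3 + (8) y^2 + (-44) y + (-452).
Simplifying: h(y) = y^3 + 8*y^2 - 44*y - 452.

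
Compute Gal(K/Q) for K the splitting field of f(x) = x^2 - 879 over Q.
Gal(K/Q) = Z/2Z (cyclic of order 2)

x^2 - 879 is irreducible over Q since 879 is not a rational square. The splitting field Q(sqrt(879)) has degree 2 over Q, and its unique nontrivial automorphism is sqrt(879) ↦ -sqrt(879). Hence Gal(Q(sqrt(879))/Q) = Z/2Z.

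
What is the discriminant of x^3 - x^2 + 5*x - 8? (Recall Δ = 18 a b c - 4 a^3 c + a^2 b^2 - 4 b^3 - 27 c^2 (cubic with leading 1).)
Δ = -1515

For x^3 + a x^2 + b x + c the discriminant is Δ = 18 a b c - 4 a^3 c + a^2 b^2 - 4 b^3 - 27 c^2.
Plug a = -1, b = 5, c = -8:
  18*(-1)*(5)*(-8) - 4*(-1)^3*(-8) + (-1)^2*(5)^2 - 4*(5)^3 - 27*(-8)^2
  = 720 + (-32) + 25 + (-500) + (-1728)
  = -1515.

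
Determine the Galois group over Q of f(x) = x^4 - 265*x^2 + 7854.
Gal(K/Q) = V_4 (Klein four-group, Z/2Z × Z/2Z)

f factors as (x^2 - 34)(x^2 - 231), so the splitting field is K = Q(sqrt(34), sqrt(231)). The elements 34, 231, 7854 are all non-squares in Q, so sqrt(34) and sqrt(231) generate independent quadratic extensions. Thus [K:Q] = 4 and Gal(K/Q) is generated by the two order-2 automorphisms sqrt(34) ↦ -sqrt(34) and sqrt(231) ↦ -sqrt(231), giving V_4.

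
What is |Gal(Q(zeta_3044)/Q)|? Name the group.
|Gal(Q(zeta_3044)/Q)| = phi(3044) = 1520; group ≅ (Z/3044Z)^* ≅ Z/2Z × Z/760Z

The n-th cyclotomic polynomial Φ_3044(x) is the minimal polynomial of zeta_3044 over Q and has degree phi(3044) = 1520. So Q(zeta_3044) is a degree-1520 Galois extension with Galois group (Z/3044Z)^*. By CRT, (Z/3044Z)^* ≅ (Z/4Z)^* × (Z/761Z)^*. Each prime-power unit group is (Z/4Z)^* ≅ Z/2Z; (Z/761Z)^* ≅ Z/760Z. Hence Gal(Q(zeta_3044)/Q) ≅ Z/2Z × Z/760Z.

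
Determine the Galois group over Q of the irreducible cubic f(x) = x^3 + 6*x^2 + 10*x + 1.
Gal(K/Q) = S_3 (symmetric group of order 6)

Compute the discriminant of x^3 + (6)*x^2 + (10)*x + (1): Δ = -211. Since Δ is not a rational square, the Galois group is not contained in A_3; it must be the full S_3 (irreducibility of the cubic rules out anything smaller).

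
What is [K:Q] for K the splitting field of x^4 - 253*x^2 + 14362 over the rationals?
[K:Q] = 4

f factors as (x^2 - 86)(x^2 - 167); the splitting field is K = Q(sqrt(86), sqrt(167)). Since 86, 167, and 14362 are all non-squares in Q, the three subfields Q(sqrt(86)), Q(sqrt(167)), Q(sqrt(14362)) are distinct degree-2 extensions, so [K:Q] = 4 (Klein four Galois group).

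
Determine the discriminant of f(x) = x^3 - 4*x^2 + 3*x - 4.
Δ = -556

For x^3 + a x^2 + b x + c the discriminant is Δ = 18 a b c - 4 a^3 c + a^2 b^2 - 4 b^3 - 27 c^2.
Plug a = -4, b = 3, c = -4:
  18*(-4)*(3)*(-4) - 4*(-4)^3*(-4) + (-4)^2*(3)^2 - 4*(3)^3 - 27*(-4)^2
  = 864 + (-1024) + 144 + (-108) + (-432)
  = -556.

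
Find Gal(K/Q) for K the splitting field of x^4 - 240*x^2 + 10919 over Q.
Gal(K/Q) = V_4 (Klein four-group, Z/2Z × Z/2Z)

f factors as (x^2 - 61)(x^2 - 179), so the splitting field is K = Q(sqrt(61), sqrt(179)). The elements 61, 179, 10919 are all non-squares in Q, so sqrt(61) and sqrt(179) generate independent quadratic extensions. Thus [K:Q] = 4 and Gal(K/Q) is generated by the two order-2 automorphisms sqrt(61) ↦ -sqrt(61) and sqrt(179) ↦ -sqrt(179), giving V_4.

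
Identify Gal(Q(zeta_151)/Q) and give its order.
|Gal(Q(zeta_151)/Q)| = phi(151) = 150; group ≅ (Z/151Z)^* ≅ Z/150Z

The n-th cyclotomic polynomial Φ_151(x) is the minimal polynomial of zeta_151 over Q and has degree phi(151) = 150. So Q(zeta_151) is a degree-150 Galois extension with Galois group (Z/151Z)^*. (Z/151Z)^* is cyclic since 151 is an odd prime power (or 4). Hence Gal(Q(zeta_151)/Q) ≅ Z/150Z.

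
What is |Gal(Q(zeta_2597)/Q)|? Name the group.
|Gal(Q(zeta_2597)/Q)| = phi(2597) = 2184; group ≅ (Z/2597Z)^* ≅ Z/42Z × Z/52Z

The n-th cyclotomic polynomial Φ_2597(x) is the minimal polynomial of zeta_2597 over Q and has degree phi(2597) = 2184. So Q(zeta_2597) is a degree-2184 Galois extension with Galois group (Z/2597Z)^*. By CRT, (Z/2597Z)^* ≅ (Z/49Z)^* × (Z/53Z)^*. Each prime-power unit group is (Z/49Z)^* ≅ Z/42Z; (Z/53Z)^* ≅ Z/52Z. Hence Gal(Q(zeta_2597)/Q) ≅ Z/42Z × Z/52Z.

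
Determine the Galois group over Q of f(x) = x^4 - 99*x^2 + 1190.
Gal(K/Q) = V_4 (Klein four-group, Z/2Z × Z/2Z)

f factors as (x^2 - 85)(x^2 - 14), so the splitting field is K = Q(sqrt(85), sqrt(14)). The elements 85, 14, 1190 are all non-squares in Q, so sqrt(85) and sqrt(14) generate independent quadratic extensions. Thus [K:Q] = 4 and Gal(K/Q) is generated by the two order-2 automorphisms sqrt(85) ↦ -sqrt(85) and sqrt(14) ↦ -sqrt(14), giving V_4.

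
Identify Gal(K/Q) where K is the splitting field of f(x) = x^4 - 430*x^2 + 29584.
Gal(K/Q) = Z/2Z (cyclic of order 2)

f factors as (x^2 - 86)(x^2 - 344), so the splitting field is K = Q(sqrt(86), sqrt(344)). The squarefree part of 86 is 86 and the squarefree part of 344 is also 86, so sqrt(86) and sqrt(344) are both rational multiples of sqrt(86). Hence Q(sqrt(86)) = Q(sqrt(344)) = Q(sqrt(86)), and the splitting field collapses to a single degree-2 extension with Galois group Z/2Z.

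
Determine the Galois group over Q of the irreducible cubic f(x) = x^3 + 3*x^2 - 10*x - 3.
Gal(K/Q) = S_3 (symmetric group of order 6)

Compute the discriminant of x^3 + (3)*x^2 + (-10)*x + (-3): Δ = 6601. Since Δ is not a rational square, the Galois group is not contained in A_3; it must be the full S_3 (irreducibility of the cubic rules out anything smaller).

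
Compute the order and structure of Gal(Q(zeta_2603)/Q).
|Gal(Q(zeta_2603)/Q)| = phi(2603) = 2448; group ≅ (Z/2603Z)^* ≅ Z/18Z × Z/136Z

The n-th cyclotomic polynomial Φ_2603(x) is the minimal polynomial of zeta_2603 over Q and has degree phi(2603) = 2448. So Q(zeta_2603) is a degree-2448 Galois extension with Galois group (Z/2603Z)^*. By CRT, (Z/2603Z)^* ≅ (Z/19Z)^* × (Z/137Z)^*. Each prime-power unit group is (Z/19Z)^* ≅ Z/18Z; (Z/137Z)^* ≅ Z/136Z. Hence Gal(Q(zeta_2603)/Q) ≅ Z/18Z × Z/136Z.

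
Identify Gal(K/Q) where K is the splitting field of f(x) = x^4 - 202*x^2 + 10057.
Gal(K/Q) = V_4 (Klein four-group, Z/2Z × Z/2Z)

f factors as (x^2 - 113)(x^2 - 89), so the splitting field is K = Q(sqrt(113), sqrt(89)). The elements 113, 89, 10057 are all non-squares in Q, so sqrt(113) and sqrt(89) generate independent quadratic extensions. Thus [K:Q] = 4 and Gal(K/Q) is generated by the two order-2 automorphisms sqrt(113) ↦ -sqrt(113) and sqrt(89) ↦ -sqrt(89), giving V_4.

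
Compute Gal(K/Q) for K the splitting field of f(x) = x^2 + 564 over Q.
Gal(K/Q) = Z/2Z (cyclic of order 2)

x^2 + 564 is irreducible over Q since -564 is not a rational square. The splitting field Q(sqrt(-564)) has degree 2 over Q, and its unique nontrivial automorphism is sqrt(-564) ↦ -sqrt(-564). Hence Gal(Q(sqrt(-564))/Q) = Z/2Z.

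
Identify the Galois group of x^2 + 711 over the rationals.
Gal(K/Q) = Z/2Z (cyclic of order 2)

x^2 + 711 is irreducible over Q since -711 is not a rational square. The splitting field Q(sqrt(-711)) has degree 2 over Q, and its unique nontrivial automorphism is sqrt(-711) ↦ -sqrt(-711). Hence Gal(Q(sqrt(-711))/Q) = Z/2Z.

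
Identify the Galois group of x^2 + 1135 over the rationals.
Gal(K/Q) = Z/2Z (cyclic of order 2)

x^2 + 1135 is irreducible over Q since -1135 is not a rational square. The splitting field Q(sqrt(-1135)) has degree 2 over Q, and its unique nontrivial automorphism is sqrt(-1135) ↦ -sqrt(-1135). Hence Gal(Q(sqrt(-1135))/Q) = Z/2Z.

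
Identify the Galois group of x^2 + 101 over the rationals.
Gal(K/Q) = Z/2Z (cyclic of order 2)

x^2 + 101 is irreducible over Q since -101 is not a rational square. The splitting field Q(sqrt(-101)) has degree 2 over Q, and its unique nontrivial automorphism is sqrt(-101) ↦ -sqrt(-101). Hence Gal(Q(sqrt(-101))/Q) = Z/2Z.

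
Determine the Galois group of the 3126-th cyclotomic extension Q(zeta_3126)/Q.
|Gal(Q(zeta_3126)/Q)| = phi(3126) = 1040; group ≅ (Z/3126Z)^* ≅ Z/2Z × Z/520Z

The n-th cyclotomic polynomial Φ_3126(x) is the minimal polynomial of zeta_3126 over Q and has degree phi(3126) = 1040. So Q(zeta_3126) is a degree-1040 Galois extension with Galois group (Z/3126Z)^*. By CRT, (Z/3126Z)^* ≅ (Z/2Z)^* × (Z/3Z)^* × (Z/521Z)^*. Each prime-power unit group is (Z/2Z)^* ≅ trivial group (order 1); (Z/3Z)^* ≅ Z/2Z; (Z/521Z)^* ≅ Z/520Z. Hence Gal(Q(zeta_3126)/Q) ≅ Z/2Z × Z/520Z.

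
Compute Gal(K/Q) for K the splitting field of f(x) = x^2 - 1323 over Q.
Gal(K/Q) = Z/2Z (cyclic of order 2)

x^2 - 1323 is irreducible over Q since 1323 is not a rational square. The splitting field Q(sqrt(1323)) has degree 2 over Q, and its unique nontrivial automorphism is sqrt(1323) ↦ -sqrt(1323). Hence Gal(Q(sqrt(1323))/Q) = Z/2Z.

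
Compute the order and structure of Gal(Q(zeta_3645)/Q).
|Gal(Q(zeta_3645)/Q)| = phi(3645) = 1944; group ≅ (Z/3645Z)^* ≅ Z/4Z × Z/486Z

The n-th cyclotomic polynomial Φ_3645(x) is the minimal polynomial of zeta_3645 over Q and has degree phi(3645) = 1944. So Q(zeta_3645) is a degree-1944 Galois extension with Galois group (Z/3645Z)^*. By CRT, (Z/3645Z)^* ≅ (Z/729Z)^* × (Z/5Z)^*. Each prime-power unit group is (Z/729Z)^* ≅ Z/486Z; (Z/5Z)^* ≅ Z/4Z. Hence Gal(Q(zeta_3645)/Q) ≅ Z/4Z × Z/486Z.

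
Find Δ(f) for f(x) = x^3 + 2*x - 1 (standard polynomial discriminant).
Δ = -59

For a depressed cubic x^3 + p x + q the discriminant is Δ = -4 p^3 - 27 q^2 = -4*(2)^3 - 27*(-1)^2 = -32 - 27 = -59.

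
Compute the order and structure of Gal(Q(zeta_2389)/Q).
|Gal(Q(zeta_2389)/Q)| = phi(2389) = 2388; group ≅ (Z/2389Z)^* ≅ Z/2388Z

The n-th cyclotomic polynomial Φ_2389(x) is the minimal polynomial of zeta_2389 over Q and has degree phi(2389) = 2388. So Q(zeta_2389) is a degree-2388 Galois extension with Galois group (Z/2389Z)^*. (Z/2389Z)^* is cyclic since 2389 is an odd prime power (or 4). Hence Gal(Q(zeta_2389)/Q) ≅ Z/2388Z.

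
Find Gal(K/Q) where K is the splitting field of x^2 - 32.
Gal(K/Q) = Z/2Z (cyclic of order 2)

x^2 - 32 is irreducible over Q since 32 is not a rational square. The splitting field Q(sqrt(32)) has degree 2 over Q, and its unique nontrivial automorphism is sqrt(32) ↦ -sqrt(32). Hence Gal(Q(sqrt(32))/Q) = Z/2Z.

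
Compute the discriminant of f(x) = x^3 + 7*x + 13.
Δ = -5935

For a depressed cubic x^3 + p x + q the discriminant is Δ = -4 p^3 - 27 q^2 = -4*(7)^3 - 27*(13)^2 = -1372 - 4563 = -5935.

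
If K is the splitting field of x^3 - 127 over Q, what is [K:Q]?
[K:Q] = 6

x^3 - 127 has one real root r = 127^(1/3) and two complex roots r*zeta_3, r*zeta_3^2 where zeta_3 = e^(2*pi*i/3). The splitting field is Q(r, zeta_3). [Q(r):Q] = 3 and [Q(zeta_3):Q] = 2 with gcd = 1, so [Q(r, zeta_3):Q] = 3 * 2 = 6.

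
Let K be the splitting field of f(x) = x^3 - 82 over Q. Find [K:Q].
[K:Q] = 6

x^3 - 82 has one real root r = 82^(1/3) and two complex roots r*zeta_3, r*zeta_3^2 where zeta_3 = e^(2*pi*i/3). The splitting field is Q(r, zeta_3). [Q(r):Q] = 3 and [Q(zeta_3):Q] = 2 with gcd = 1, so [Q(r, zeta_3):Q] = 3 * 2 = 6.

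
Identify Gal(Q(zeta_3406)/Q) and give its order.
|Gal(Q(zeta_3406)/Q)| = phi(3406) = 1560; group ≅ (Z/3406Z)^* ≅ Z/12Z × Z/130Z

The n-th cyclotomic polynomial Φ_3406(x) is the minimal polynomial of zeta_3406 over Q and has degree phi(3406) = 1560. So Q(zeta_3406) is a degree-1560 Galois extension with Galois group (Z/3406Z)^*. By CRT, (Z/3406Z)^* ≅ (Z/2Z)^* × (Z/13Z)^* × (Z/131Z)^*. Each prime-power unit group is (Z/2Z)^* ≅ trivial group (order 1); (Z/13Z)^* ≅ Z/12Z; (Z/131Z)^* ≅ Z/130Z. Hence Gal(Q(zeta_3406)/Q) ≅ Z/12Z × Z/130Z.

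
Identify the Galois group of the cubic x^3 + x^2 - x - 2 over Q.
Gal(K/Q) = S_3 (symmetric group of order 6)

Compute the discriminant of x^3 + (1)*x^2 + (-1)*x + (-2): Δ = -59. Since Δ is not a rational square, the Galois group is not contained in A_3; it must be the full S_3 (irreducibility of the cubic rules out anything smaller).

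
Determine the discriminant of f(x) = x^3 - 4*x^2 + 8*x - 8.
Δ = -192

For x^3 + a x^2 + b x + c the discriminant is Δ = 18 a b c - 4 a^3 c + a^2 b^2 - 4 b^3 - 27 c^2.
Plug a = -4, b = 8, c = -8:
  18*(-4)*(8)*(-8) - 4*(-4)^3*(-8) + (-4)^2*(8)^2 - 4*(8)^3 - 27*(-8)^2
  = 4608 + (-2048) + 1024 + (-2048) + (-1728)
  = -192.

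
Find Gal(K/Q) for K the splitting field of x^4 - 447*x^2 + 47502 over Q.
Gal(K/Q) = V_4 (Klein four-group, Z/2Z × Z/2Z)

f factors as (x^2 - 174)(x^2 - 273), so the splitting field is K = Q(sqrt(174), sqrt(273)). The elements 174, 273, 47502 are all non-squares in Q, so sqrt(174) and sqrt(273) generate independent quadratic extensions. Thus [K:Q] = 4 and Gal(K/Q) is generated by the two order-2 automorphisms sqrt(174) ↦ -sqrt(174) and sqrt(273) ↦ -sqrt(273), giving V_4.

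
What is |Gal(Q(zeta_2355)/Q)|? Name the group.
|Gal(Q(zeta_2355)/Q)| = phi(2355) = 1248; group ≅ (Z/2355Z)^* ≅ Z/2Z × Z/4Z × Z/156Z

The n-th cyclotomic polynomial Φ_2355(x) is the minimal polynomial of zeta_2355 over Q and has degree phi(2355) = 1248. So Q(zeta_2355) is a degree-1248 Galois extension with Galois group (Z/2355Z)^*. By CRT, (Z/2355Z)^* ≅ (Z/3Z)^* × (Z/5Z)^* × (Z/157Z)^*. Each prime-power unit group is (Z/3Z)^* ≅ Z/2Z; (Z/5Z)^* ≅ Z/4Z; (Z/157Z)^* ≅ Z/156Z. Hence Gal(Q(zeta_2355)/Q) ≅ Z/2Z × Z/4Z × Z/156Z.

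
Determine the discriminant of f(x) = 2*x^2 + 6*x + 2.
Δ = 20

For a quadratic a x^2 + b x + c the discriminant is Δ = b^2 - 4ac = (6)^2 - 4*(2)*(2) = 36 - (16) = 20.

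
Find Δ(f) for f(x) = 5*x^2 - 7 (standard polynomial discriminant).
Δ = 140

For a quadratic a x^2 + b x + c the discriminant is Δ = b^2 - 4ac = (0)^2 - 4*(5)*(-7) = 0 - (-140) = 140.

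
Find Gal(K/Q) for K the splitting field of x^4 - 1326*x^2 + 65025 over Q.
Gal(K/Q) = Z/2Z (cyclic of order 2)

f factors as (x^2 - 1275)(x^2 - 51), so the splitting field is K = Q(sqrt(1275), sqrt(51)). The squarefree part of 1275 is 51 and the squarefree part of 51 is also 51, so sqrt(1275) and sqrt(51) are both rational multiples of sqrt(51). Hence Q(sqrt(1275)) = Q(sqrt(51)) = Q(sqrt(51)), and the splitting field collapses to a single degree-2 extension with Galois group Z/2Z.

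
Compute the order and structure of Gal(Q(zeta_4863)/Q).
|Gal(Q(zeta_4863)/Q)| = phi(4863) = 3240; group ≅ (Z/4863Z)^* ≅ Z/2Z × Z/1620Z

The n-th cyclotomic polynomial Φ_4863(x) is the minimal polynomial of zeta_4863 over Q and has degree phi(4863) = 3240. So Q(zeta_4863) is a degree-3240 Galois extension with Galois group (Z/4863Z)^*. By CRT, (Z/4863Z)^* ≅ (Z/3Z)^* × (Z/1621Z)^*. Each prime-power unit group is (Z/3Z)^* ≅ Z/2Z; (Z/1621Z)^* ≅ Z/1620Z. Hence Gal(Q(zeta_4863)/Q) ≅ Z/2Z × Z/1620Z.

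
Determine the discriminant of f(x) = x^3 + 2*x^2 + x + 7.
Δ = -1295

For x^3 + a x^2 + b x + c the discriminant is Δ = 18 a b c - 4 a^3 c + a^2 b^2 - 4 b^3 - 27 c^2.
Plug a = 2, b = 1, c = 7:
  18*(2)*(1)*(7) - 4*(2)^3*(7) + (2)^2*(1)^2 - 4*(1)^3 - 27*(7)^2
  = 252 + (-224) + 4 + (-4) + (-1323)
  = -1295.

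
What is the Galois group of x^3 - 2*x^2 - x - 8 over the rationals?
Gal(K/Q) = S_3 (symmetric group of order 6)

Compute the discriminant of x^3 + (-2)*x^2 + (-1)*x + (-8): Δ = -2264. Since Δ is not a rational square, the Galois group is not contained in A_3; it must be the full S_3 (irreducibility of the cubic rules out anything smaller).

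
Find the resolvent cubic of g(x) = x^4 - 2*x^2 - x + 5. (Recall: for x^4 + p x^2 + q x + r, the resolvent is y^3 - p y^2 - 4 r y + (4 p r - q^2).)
h(y) = y^3 + 2*y^2 - 20*y - 41

Identify coefficients: p = -2, q = -1, r = 5.
Plug into h(y) = y^3 - p y^2 - 4 r y + (4 p r - q^2):
  h(y) = y^3 - (-2) y^2 - 4*(5) y + (4*(-2)*(5) - (-1)^2)
       = y^3 + (2) y^2 + (-20) y + (-41).
Simplifying: h(y) = y^3 + 2*y^2 - 20*y - 41.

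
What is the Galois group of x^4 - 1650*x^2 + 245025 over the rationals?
Gal(K/Q) = Z/2Z (cyclic of order 2)

f factors as (x^2 - 1485)(x^2 - 165), so the splitting field is K = Q(sqrt(1485), sqrt(165)). The squarefree part of 1485 is 165 and the squarefree part of 165 is also 165, so sqrt(1485) and sqrt(165) are both rational multiples of sqrt(165). Hence Q(sqrt(1485)) = Q(sqrt(165)) = Q(sqrt(165)), and the splitting field collapses to a single degree-2 extension with Galois group Z/2Z.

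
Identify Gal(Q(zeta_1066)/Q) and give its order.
|Gal(Q(zeta_1066)/Q)| = phi(1066) = 480; group ≅ (Z/1066Z)^* ≅ Z/12Z × Z/40Z

The n-th cyclotomic polynomial Φ_1066(x) is the minimal polynomial of zeta_1066 over Q and has degree phi(1066) = 480. So Q(zeta_1066) is a degree-480 Galois extension with Galois group (Z/1066Z)^*. By CRT, (Z/1066Z)^* ≅ (Z/2Z)^* × (Z/13Z)^* × (Z/41Z)^*. Each prime-power unit group is (Z/2Z)^* ≅ trivial group (order 1); (Z/13Z)^* ≅ Z/12Z; (Z/41Z)^* ≅ Z/40Z. Hence Gal(Q(zeta_1066)/Q) ≅ Z/12Z × Z/40Z.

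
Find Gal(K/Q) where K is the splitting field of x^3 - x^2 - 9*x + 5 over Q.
Gal(K/Q) = S_3 (symmetric group of order 6)

Compute the discriminant of x^3 + (-1)*x^2 + (-9)*x + (5): Δ = 3152. Since Δ is not a rational square, the Galois group is not contained in A_3; it must be the full S_3 (irreducibility of the cubic rules out anything smaller).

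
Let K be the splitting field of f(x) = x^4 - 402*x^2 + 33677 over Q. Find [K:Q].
[K:Q] = 4

f factors as (x^2 - 119)(x^2 - 283); the splitting field is K = Q(sqrt(119), sqrt(283)). Since 119, 283, and 33677 are all non-squares in Q, the three subfields Q(sqrt(119)), Q(sqrt(283)), Q(sqrt(33677)) are distinct degree-2 extensions, so [K:Q] = 4 (Klein four Galois group).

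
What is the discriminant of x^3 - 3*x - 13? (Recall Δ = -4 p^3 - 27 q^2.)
Δ = -4455

For a depressed cubic x^3 + p x + q the discriminant is Δ = -4 p^3 - 27 q^2 = -4*(-3)^3 - 27*(-13)^2 = 108 - 4563 = -4455.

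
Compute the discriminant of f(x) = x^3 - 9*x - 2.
Δ = 2808

For a depressed cubic x^3 + p x + q the discriminant is Δ = -4 p^3 - 27 q^2 = -4*(-9)^3 - 27*(-2)^2 = 2916 - 108 = 2808.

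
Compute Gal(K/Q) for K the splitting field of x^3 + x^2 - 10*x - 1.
Gal(K/Q) = S_3 (symmetric group of order 6)

Compute the discriminant of x^3 + (1)*x^2 + (-10)*x + (-1): Δ = 4257. Since Δ is not a rational square, the Galois group is not contained in A_3; it must be the full S_3 (irreducibility of the cubic rules out anything smaller).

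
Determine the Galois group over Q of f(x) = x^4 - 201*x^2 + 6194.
Gal(K/Q) = V_4 (Klein four-group, Z/2Z × Z/2Z)

f factors as (x^2 - 163)(x^2 - 38), so the splitting field is K = Q(sqrt(163), sqrt(38)). The elements 163, 38, 6194 are all non-squares in Q, so sqrt(163) and sqrt(38) generate independent quadratic extensions. Thus [K:Q] = 4 and Gal(K/Q) is generated by the two order-2 automorphisms sqrt(163) ↦ -sqrt(163) and sqrt(38) ↦ -sqrt(38), giving V_4.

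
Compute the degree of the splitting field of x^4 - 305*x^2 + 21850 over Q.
[K:Q] = 4

f factors as (x^2 - 190)(x^2 - 115); the splitting field is K = Q(sqrt(190), sqrt(115)). Since 190, 115, and 21850 are all non-squares in Q, the three subfields Q(sqrt(190)), Q(sqrt(115)), Q(sqrt(21850)) are distinct degree-2 extensions, so [K:Q] = 4 (Klein four Galois group).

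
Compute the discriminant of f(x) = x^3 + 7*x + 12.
Δ = -5260

For a depressed cubic x^3 + p x + q the discriminant is Δ = -4 p^3 - 27 q^2 = -4*(7)^3 - 27*(12)^2 = -1372 - 3888 = -5260.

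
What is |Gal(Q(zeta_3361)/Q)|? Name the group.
|Gal(Q(zeta_3361)/Q)| = phi(3361) = 3360; group ≅ (Z/3361Z)^* ≅ Z/3360Z

The n-th cyclotomic polynomial Φ_3361(x) is the minimal polynomial of zeta_3361 over Q and has degree phi(3361) = 3360. So Q(zeta_3361) is a degree-3360 Galois extension with Galois group (Z/3361Z)^*. (Z/3361Z)^* is cyclic since 3361 is an odd prime power (or 4). Hence Gal(Q(zeta_3361)/Q) ≅ Z/3360Z.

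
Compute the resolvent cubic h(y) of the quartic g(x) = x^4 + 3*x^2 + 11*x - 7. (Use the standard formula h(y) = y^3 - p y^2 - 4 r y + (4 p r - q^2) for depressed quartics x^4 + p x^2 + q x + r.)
h(y) = y^3 - 3*y^2 + 28*y - 205

Identify coefficients: p = 3, q = 11, r = -7.
Plug into h(y) = y^3 - p y^2 - 4 r y + (4 p r - q^2):
  h(y) = y^3 - (3) y^2 - 4*(-7) y + (4*(3)*(-7) - (11)^2)
       = y^3 + (-3) y^2 + (28) y + (-205).
Simplifying: h(y) = y^3 - 3*y^2 + 28*y - 205.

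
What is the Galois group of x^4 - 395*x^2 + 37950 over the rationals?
Gal(K/Q) = V_4 (Klein four-group, Z/2Z × Z/2Z)

f factors as (x^2 - 230)(x^2 - 165), so the splitting field is K = Q(sqrt(230), sqrt(165)). The elements 230, 165, 37950 are all non-squares in Q, so sqrt(230) and sqrt(165) generate independent quadratic extensions. Thus [K:Q] = 4 and Gal(K/Q) is generated by the two order-2 automorphisms sqrt(230) ↦ -sqrt(230) and sqrt(165) ↦ -sqrt(165), giving V_4.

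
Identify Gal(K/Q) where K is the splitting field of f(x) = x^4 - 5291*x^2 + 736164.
Gal(K/Q) = Z/2Z (cyclic of order 2)

f factors as (x^2 - 5148)(x^2 - 143), so the splitting field is K = Q(sqrt(5148), sqrt(143)). The squarefree part of 5148 is 143 and the squarefree part of 143 is also 143, so sqrt(5148) and sqrt(143) are both rational multiples of sqrt(143). Hence Q(sqrt(5148)) = Q(sqrt(143)) = Q(sqrt(143)), and the splitting field collapses to a single degree-2 extension with Galois group Z/2Z.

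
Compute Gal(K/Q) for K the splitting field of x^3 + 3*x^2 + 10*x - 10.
Gal(K/Q) = S_3 (symmetric group of order 6)

Compute the discriminant of x^3 + (3)*x^2 + (10)*x + (-10): Δ = -10120. Since Δ is not a rational square, the Galois group is not contained in A_3; it must be the full S_3 (irreducibility of the cubic rules out anything smaller).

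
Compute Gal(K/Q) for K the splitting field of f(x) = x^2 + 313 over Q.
Gal(K/Q) = Z/2Z (cyclic of order 2)

x^2 + 313 is irreducible over Q since -313 is not a rational square. The splitting field Q(sqrt(-313)) has degree 2 over Q, and its unique nontrivial automorphism is sqrt(-313) ↦ -sqrt(-313). Hence Gal(Q(sqrt(-313))/Q) = Z/2Z.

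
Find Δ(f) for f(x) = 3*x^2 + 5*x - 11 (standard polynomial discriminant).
Δ = 157

For a quadratic a x^2 + b x + c the discriminant is Δ = b^2 - 4ac = (5)^2 - 4*(3)*(-11) = 25 - (-132) = 157.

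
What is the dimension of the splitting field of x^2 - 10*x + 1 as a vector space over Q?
[K:Q] = 2

The discriminant of x^2 + (-10)*x + (1) is b^2 - 4c = 100 - (4) = 96. Since 96 is not a perfect square in Q, the polynomial is irreducible over Q. Its two roots generate a degree-2 extension, so [K:Q] = 2.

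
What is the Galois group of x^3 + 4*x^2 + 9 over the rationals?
Gal(K/Q) = S_3 (symmetric group of order 6)

Compute the discriminant of x^3 + (4)*x^2 + (0)*x + (9): Δ = -4491. Since Δ is not a rational square, the Galois group is not contained in A_3; it must be the full S_3 (irreducibility of the cubic rules out anything smaller).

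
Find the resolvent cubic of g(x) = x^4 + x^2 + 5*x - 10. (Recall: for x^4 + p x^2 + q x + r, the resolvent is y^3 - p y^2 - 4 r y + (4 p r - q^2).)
h(y) = y^3 - y^2 + 40*y - 65

Identify coefficients: p = 1, q = 5, r = -10.
Plug into h(y) = y^3 - p y^2 - 4 r y + (4 p r - q^2):
  h(y) = y^3 - (1) y^2 - 4*(-10) y + (4*(1)*(-10) - (5)^2)
       = y^3 + (-1) y^2 + (40) y + (-65).
Simplifying: h(y) = y^3 - y^2 + 40*y - 65.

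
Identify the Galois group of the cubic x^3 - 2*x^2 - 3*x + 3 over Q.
Gal(K/Q) = S_3 (symmetric group of order 6)

Compute the discriminant of x^3 + (-2)*x^2 + (-3)*x + (3): Δ = 321. Since Δ is not a rational square, the Galois group is not contained in A_3; it must be the full S_3 (irreducibility of the cubic rules out anything smaller).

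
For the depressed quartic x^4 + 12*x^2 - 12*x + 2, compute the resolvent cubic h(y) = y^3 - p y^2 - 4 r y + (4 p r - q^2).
h(y) = y^3 - 12*y^2 - 8*y - 48

Identify coefficients: p = 12, q = -12, r = 2.
Plug into h(y) = y^3 - p y^2 - 4 r y + (4 p r - q^2):
  h(y) = y^3 - (12) y^2 - 4*(2) y + (4*(12)*(2) - (-12)^2)
       = y^3 + (-12) y^2 + (-8) y + (-48).
Simplifying: h(y) = y^3 - 12*y^2 - 8*y - 48.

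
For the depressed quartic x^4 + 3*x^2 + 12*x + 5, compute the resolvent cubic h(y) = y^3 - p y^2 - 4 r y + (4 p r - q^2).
h(y) = y^3 - 3*y^2 - 20*y - 84

Identify coefficients: p = 3, q = 12, r = 5.
Plug into h(y) = y^3 - p y^2 - 4 r y + (4 p r - q^2):
  h(y) = y^3 - (3) y^2 - 4*(5) y + (4*(3)*(5) - (12)^2)
       = y^3 + (-3) y^2 + (-20) y + (-84).
Simplifying: h(y) = y^3 - 3*y^2 - 20*y - 84.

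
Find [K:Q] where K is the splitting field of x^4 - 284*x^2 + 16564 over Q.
[K:Q] = 4

f factors as (x^2 - 82)(x^2 - 202); the splitting field is K = Q(sqrt(82), sqrt(202)). Since 82, 202, and 16564 are all non-squares in Q, the three subfields Q(sqrt(82)), Q(sqrt(202)), Q(sqrt(16564)) are distinct degree-2 extensions, so [K:Q] = 4 (Klein four Galois group).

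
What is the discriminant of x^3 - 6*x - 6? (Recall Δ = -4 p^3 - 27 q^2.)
Δ = -108

For a depressed cubic x^3 + p x + q the discriminant is Δ = -4 p^3 - 27 q^2 = -4*(-6)^3 - 27*(-6)^2 = 864 - 972 = -108.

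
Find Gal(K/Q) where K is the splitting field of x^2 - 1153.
Gal(K/Q) = Z/2Z (cyclic of order 2)

x^2 - 1153 is irreducible over Q since 1153 is not a rational square. The splitting field Q(sqrt(1153)) has degree 2 over Q, and its unique nontrivial automorphism is sqrt(1153) ↦ -sqrt(1153). Hence Gal(Q(sqrt(1153))/Q) = Z/2Z.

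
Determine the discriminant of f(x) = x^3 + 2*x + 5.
Δ = -707

For a depressed cubic x^3 + p x + q the discriminant is Δ = -4 p^3 - 27 q^2 = -4*(2)^3 - 27*(5)^2 = -32 - 675 = -707.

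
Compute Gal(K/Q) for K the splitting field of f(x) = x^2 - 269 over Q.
Gal(K/Q) = Z/2Z (cyclic of order 2)

x^2 - 269 is irreducible over Q since 269 is not a rational square. The splitting field Q(sqrt(269)) has degree 2 over Q, and its unique nontrivial automorphism is sqrt(269) ↦ -sqrt(269). Hence Gal(Q(sqrt(269))/Q) = Z/2Z.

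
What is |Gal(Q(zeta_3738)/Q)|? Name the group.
|Gal(Q(zeta_3738)/Q)| = phi(3738) = 1056; group ≅ (Z/3738Z)^* ≅ Z/2Z × Z/6Z × Z/88Z

The n-th cyclotomic polynomial Φ_3738(x) is the minimal polynomial of zeta_3738 over Q and has degree phi(3738) = 1056. So Q(zeta_3738) is a degree-1056 Galois extension with Galois group (Z/3738Z)^*. By CRT, (Z/3738Z)^* ≅ (Z/2Z)^* × (Z/3Z)^* × (Z/7Z)^* × (Z/89Z)^*. Each prime-power unit group is (Z/2Z)^* ≅ trivial group (order 1); (Z/3Z)^* ≅ Z/2Z; (Z/7Z)^* ≅ Z/6Z; (Z/89Z)^* ≅ Z/88Z. Hence Gal(Q(zeta_3738)/Q) ≅ Z/2Z × Z/6Z × Z/88Z.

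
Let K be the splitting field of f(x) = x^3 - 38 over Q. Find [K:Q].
[K:Q] = 6

x^3 - 38 has one real root r = 38^(1/3) and two complex roots r*zeta_3, r*zeta_3^2 where zeta_3 = e^(2*pi*i/3). The splitting field is Q(r, zeta_3). [Q(r):Q] = 3 and [Q(zeta_3):Q] = 2 with gcd = 1, so [Q(r, zeta_3):Q] = 3 * 2 = 6.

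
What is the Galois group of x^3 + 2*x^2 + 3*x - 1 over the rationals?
Gal(K/Q) = S_3 (symmetric group of order 6)

Compute the discriminant of x^3 + (2)*x^2 + (3)*x + (-1): Δ = -175. Since Δ is not a rational square, the Galois group is not contained in A_3; it must be the full S_3 (irreducibility of the cubic rules out anything smaller).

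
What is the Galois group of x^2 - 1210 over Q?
Gal(K/Q) = Z/2Z (cyclic of order 2)

x^2 - 1210 is irreducible over Q since 1210 is not a rational square. The splitting field Q(sqrt(1210)) has degree 2 over Q, and its unique nontrivial automorphism is sqrt(1210) ↦ -sqrt(1210). Hence Gal(Q(sqrt(1210))/Q) = Z/2Z.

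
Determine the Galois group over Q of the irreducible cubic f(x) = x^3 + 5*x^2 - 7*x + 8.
Gal(K/Q) = S_3 (symmetric group of order 6)

Compute the discriminant of x^3 + (5)*x^2 + (-7)*x + (8): Δ = -8171. Since Δ is not a rational square, the Galois group is not contained in A_3; it must be the full S_3 (irreducibility of the cubic rules out anything smaller).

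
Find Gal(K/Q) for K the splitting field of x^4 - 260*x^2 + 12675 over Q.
Gal(K/Q) = V_4 (Klein four-group, Z/2Z × Z/2Z)

f factors as (x^2 - 65)(x^2 - 195), so the splitting field is K = Q(sqrt(65), sqrt(195)). The elements 65, 195, 12675 are all non-squares in Q, so sqrt(65) and sqrt(195) generate independent quadratic extensions. Thus [K:Q] = 4 and Gal(K/Q) is generated by the two order-2 automorphisms sqrt(65) ↦ -sqrt(65) and sqrt(195) ↦ -sqrt(195), giving V_4.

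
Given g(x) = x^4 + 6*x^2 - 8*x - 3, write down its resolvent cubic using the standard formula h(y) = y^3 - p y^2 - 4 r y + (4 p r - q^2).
h(y) = y^3 - 6*y^2 + 12*y - 136

Identify coefficients: p = 6, q = -8, r = -3.
Plug into h(y) = y^3 - p y^2 - 4 r y + (4 p r - q^2):
  h(y) = y^3 - (6) y^2 - 4*(-3) y + (4*(6)*(-3) - (-8)^2)
       = y^3 + (-6) y^2 + (12) y + (-136).
Simplifying: h(y) = y^3 - 6*y^2 + 12*y - 136.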